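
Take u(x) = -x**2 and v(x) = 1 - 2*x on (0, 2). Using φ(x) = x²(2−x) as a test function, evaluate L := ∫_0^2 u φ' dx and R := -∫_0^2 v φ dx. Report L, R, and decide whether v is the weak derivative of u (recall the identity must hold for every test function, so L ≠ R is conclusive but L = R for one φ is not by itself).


LHS = 16/5, RHS = 28/15. No, v is not the weak derivative of u.

u(x) = -x**2, classical derivative u'(x) = -2*x.
φ(x) = x²(2−x), so φ'(x) = x*(4 - 3*x).
Note φ(0) = φ(2) = 0, so the boundary term u·φ vanishes.
LHS = ∫_0^2 u(x) φ'(x) dx = ∫_0^2 (3*x^4 - 4*x^3) dx. Term by term:
  ∫_0^2 3*x^4 dx = 96/5;  ∫_0^2 -4*x^3 dx = -16.
Sum: 96/5 − 16 = 16/5.
So LHS = 16/5.
∫_0^2 v(x) φ(x) dx = ∫_0^2 (2*x^4 - 5*x^3 + 2*x^2) dx. Term by term:
  ∫_0^2 2*x^4 dx = 64/5;  ∫_0^2 -5*x^3 dx = -20;  ∫_0^2 2*x^2 dx = 16/3.
Sum: 64/5 − 20 + 16/3 = -28/15.
So RHS = -∫_0^2 v(x) φ(x) dx = 28/15.
LHS − RHS = 4/3 ≠ 0, so the identity fails.
(For a valid weak derivative the identity must hold for EVERY test function, in particular this one. The failure shows v is NOT the weak derivative of u.)
Correct weak derivative would be u'(x) = -2*x.


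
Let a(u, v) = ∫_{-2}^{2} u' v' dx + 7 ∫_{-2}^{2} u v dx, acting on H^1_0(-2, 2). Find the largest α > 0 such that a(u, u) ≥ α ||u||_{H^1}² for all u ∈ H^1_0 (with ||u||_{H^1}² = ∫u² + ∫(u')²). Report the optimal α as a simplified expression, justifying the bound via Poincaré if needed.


α = 1

Coercivity of a(·,·) on H^1_0(-2, 2) means a(u, u) ≥ α ||u||_{H^1}² for every u ∈ H^1_0.
The interval has length L = 4, and Poincaré/coercivity depend only on L. Here a(u, u) = ∫(u')² + (7)·∫u².
Here c = 7 ≥ 1, so a(u,u) = ∫(u')² + c∫u² ≥ ∫(u')² + ∫u² = ||u||_{H^1}², i.e. α = 1 works. No larger α is possible: a(u,u) ≥ α||u||_{H^1}² means (1−α)∫(u')² ≥ (α−c)∫u², and for the modes u_n = sin(nπ(x−x₀)/L) (x₀ the left endpoint) one has ∫u_n²/∫(u_n')² = (L/(nπ))² → 0, so a(u_n,u_n)/||u_n||_{H^1}² → 1. Hence the optimal constant is α = 1.
Therefore α = 1.


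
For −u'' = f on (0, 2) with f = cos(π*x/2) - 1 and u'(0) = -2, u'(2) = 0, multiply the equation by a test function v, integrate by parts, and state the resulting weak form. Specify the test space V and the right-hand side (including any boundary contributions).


V = H^1(0, 2) (v unrestricted at boundary; u is determined up to an additive constant); weak form: ∫_0^2 u'v' dx = ∫_0^2 (cos(π*x/2) - 1) v dx + 2·v(0) for all v ∈ V.

Multiply both sides by a test function v and integrate from 0 to 2:
  ∫_0^2 −u''(x) v(x) dx = ∫_0^2 f(x) v(x) dx.
Integrate the LHS by parts once:
  ∫_0^2 −u'' v dx = −[u'(x) v(x)]_0^2 + ∫_0^2 u'(x) v'(x) dx.
Thus ∫_0^2 u'(x) v'(x) dx = ∫_0^2 f(x) v(x) dx + [u'(x) v(x)]_0^2.
Choose V so that boundary terms are either known or forced to vanish.
u has inhomogeneous Neumann u'(0) = -2, u'(2) = 0. [u' v]_0^2 = (0)·v(2) − (-2)·v(0) = 2·v(0). Take V = H^1(0, 2); boundary term becomes part of RHS.
Weak formulation: find u (satisfying any essential BC) such that ∫_0^2 u'(x) v'(x) dx = ∫_0^2 f v dx + 2·v(0) for all v ∈ V (Neumann data are natural BCs: they enter the RHS as boundary terms).
Substituting f(x) = cos(π*x/2) - 1, the right-hand side is ∫_0^2 (cos(π*x/2) - 1) v dx + 2·v(0).
Compatibility check (pure Neumann): taking v ≡ 1 ∈ V gives 0 = ∫_0^2 f dx + (0) − (-2), i.e. ∫_0^2 f dx must equal u'(0) − u'(2) = -2. Indeed ∫_0^2 (cos(π*x/2) - 1) dx = -2, so the data are compatible. The solution is then unique only up to an additive constant (fix it e.g. by requiring ∫_0^2 u dx = 0).


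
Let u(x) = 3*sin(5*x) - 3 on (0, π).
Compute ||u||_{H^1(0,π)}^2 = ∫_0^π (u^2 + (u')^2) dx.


||u||_{H^1(0,π)}^2 = -36/5 + 126*π

u'(x) = 15*cos(5*x).
Expand u² and (u')² and integrate term by term on (0, π), using: for integers n ≥ 1, ∫_0^π sin²(nx) dx = ∫_0^π cos²(nx) dx = π/2; for n ≠ n', ∫_0^π sin(nx)sin(n'x) dx = ∫_0^π cos(nx)cos(n'x) dx = 0; and by product-to-sum, ∫_0^π sin(nx)cos(n'x) dx = ½∫_0^π [sin((n+n')x) + sin((n−n')x)] dx, which is 0 when n+n' is even and 2n/(n²−n'²) when n+n' is odd (it need not vanish on (0, π)). For the constant mode: ∫_0^π 1 dx = π, ∫_0^π cos(nx) dx = 0, ∫_0^π sin(nx) dx = (1−(−1)^n)/n.
  u² squared terms: (-3)²·∫1 dx = 9·π = 9*π;  (3)²·∫sin(5x)² dx = 9·π/2 = 9*π/2.
  u² cross terms: 2·(-3)·(3)·∫1·sin(5x) dx = -18·(2/5) = -36/5.
  So ∫_0^π u² dx = 9*π + 9*π/2 − 36/5 = -36/5 + 27*π/2.
  (u')² squared terms: (15)²·∫cos(5x)² dx = 225·π/2 = 225*π/2.
  So ∫_0^π (u')² dx = 225*π/2.
||u||_{H^1}^2 = (-36/5 + 27*π/2) + (225*π/2) = -36/5 + 126*π.


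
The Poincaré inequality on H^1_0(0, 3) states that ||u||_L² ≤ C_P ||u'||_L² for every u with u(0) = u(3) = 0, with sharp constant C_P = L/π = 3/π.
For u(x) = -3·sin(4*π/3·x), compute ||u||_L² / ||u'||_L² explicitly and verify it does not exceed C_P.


||u||_L² / ||u'||_L² = 3/(4*π) < C_P = 3/π.

u(x) = -3·sin(4*π/3·x), so u'(x) = -4*π*cos(4*π*x/3).
Writing u(x) = A·sin(kπx/L) with A = -3 and k = 4, use ∫_0^L sin²(kπx/L) dx = L/2 and ∫_0^L cos²(kπx/L) dx = L/2.
u² = 9·sin²(4*π/3·x) and (u')² = 16*π^2·cos²(4*π/3·x), and each of sin², cos² integrates to L/2 = 3/2 over (0, 3).
∫_0^3 u² dx = 27/2, so ||u||_L² = 3*sqrt(6)/2.
∫_0^3 (u')² dx = 24*π^2, so ||u'||_L² = 2*sqrt(6)*π.
Ratio ||u||_L² / ||u'||_L² = 3/(4*π).
Sharp Poincaré constant on H^1_0(0, 3) is C_P = L/π = 3/π, achieved by sin(π/3·x).
This is the k = 4 harmonic; the ratio L/(kπ) is strictly less than C_P = L/π, consistent with the sharp inequality ||u||_L² ≤ C_P ||u'||_L².


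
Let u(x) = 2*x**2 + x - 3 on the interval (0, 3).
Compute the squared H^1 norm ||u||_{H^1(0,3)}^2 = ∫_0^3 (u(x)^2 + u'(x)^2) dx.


||u||_{H^1}^2 = 1797/5

The H^1 norm (squared) on an interval (0, L) is
  ||u||_{H^1}^2 = ∫_0^L u(x)^2 dx + ∫_0^L u'(x)^2 dx.
Compute u'(x) = 4*x + 1.
Then u(x)^2 = 4*x**4 + 4*x**3 - 11*x**2 - 6*x + 9 and u'(x)^2 = 16*x**2 + 8*x + 1.
Integrate each monomial from 0 to 3 using ∫_0^3 c·x^n dx = c·3^(n+1)/(n+1):
  ∫_0^3 u(x)^2 dx = ∫_0^3 (4*x^4 + 4*x^3 - 11*x^2 - 6*x + 9) dx. Term by term:
    ∫_0^3 4*x^4 dx = 972/5;  ∫_0^3 4*x^3 dx = 81;  ∫_0^3 -11*x^2 dx = -99;
    ∫_0^3 -6*x dx = -27;  ∫_0^3 9 dx = 27.
  Sum: 972/5 + 81 − 99 − 27 + 27 = 882/5.
  ∫_0^3 u'(x)^2 dx = ∫_0^3 (16*x^2 + 8*x + 1) dx. Term by term:
    ∫_0^3 16*x^2 dx = 144;  ∫_0^3 8*x dx = 36;  ∫_0^3 1 dx = 3.
  Sum: 144 + 36 + 3 = 183.
Adding: ||u||_{H^1}^2 = 882/5 + 183 = 1797/5.


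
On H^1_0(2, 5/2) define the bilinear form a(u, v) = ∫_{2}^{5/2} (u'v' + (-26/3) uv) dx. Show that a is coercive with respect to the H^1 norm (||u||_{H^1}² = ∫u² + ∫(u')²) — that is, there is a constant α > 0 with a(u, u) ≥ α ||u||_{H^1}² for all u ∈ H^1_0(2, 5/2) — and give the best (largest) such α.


α = 2*(-13 + 6*π^2)/(3*(1 + 4*π^2))

Coercivity of a(·,·) on H^1_0(2, 5/2) means a(u, u) ≥ α ||u||_{H^1}² for every u ∈ H^1_0.
The interval has length L = 1/2, and Poincaré/coercivity depend only on L. Here a(u, u) = ∫(u')² + (-26/3)·∫u².
Here c = -26/3 < 0 with |c| < (π/L)² = 4*π^2, so coercivity still holds. The condition a(u,u) ≥ α||u||_{H^1}² reads (1−α)∫(u')² ≥ (α−c)∫u². Any admissible α is ≤ 1 (rapidly oscillating u have ∫u²/∫(u')² → 0), and α = 1 would force 0 ≥ (1−c)∫u², impossible since c < 1; so 1−α > 0. By the sharp Poincaré inequality on H^1_0 of an interval of length L, ∫(u')² ≥ (π/L)²∫u² with equality for the first sine mode sin(π(x−x₀)/L) (x₀ the left endpoint), so the inequality holds for all u iff (1−α)(π/L)² ≥ α − c, i.e. α ≤ ((π/L)² + c)/((π/L)² + 1) = (1 + c(L/π)²)/(1 + (L/π)²). (Direct route, valid since c ≤ 0: Poincaré gives c∫u² ≥ c(L/π)²∫(u')², so a(u,u) ≥ (1 + c(L/π)²)∫(u')², while ||u||_{H^1}² ≤ (1 + (L/π)²)∫(u')²; dividing yields the same α.) With (π/L)² = 4*π^2 and c = -26/3, the largest admissible constant is α = ((π/L)² + c)/((π/L)² + 1).
Simplifying, α = 2*(-13 + 6*π^2)/(3*(1 + 4*π^2)).


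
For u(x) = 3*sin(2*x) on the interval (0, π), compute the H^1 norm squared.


||u||_{H^1(0,π)}^2 = 45*π/2

u'(x) = 6*cos(2*x).
Expand u² and (u')² and integrate term by term on (0, π), using: for integers n ≥ 1, ∫_0^π sin²(nx) dx = ∫_0^π cos²(nx) dx = π/2; for n ≠ n', ∫_0^π sin(nx)sin(n'x) dx = ∫_0^π cos(nx)cos(n'x) dx = 0; and by product-to-sum, ∫_0^π sin(nx)cos(n'x) dx = ½∫_0^π [sin((n+n')x) + sin((n−n')x)] dx, which is 0 when n+n' is even and 2n/(n²−n'²) when n+n' is odd (it need not vanish on (0, π)).
  u² squared terms: (3)²·∫sin(2x)² dx = 9·π/2 = 9*π/2.
  So ∫_0^π u² dx = 9*π/2.
  (u')² squared terms: (6)²·∫cos(2x)² dx = 36·π/2 = 18*π.
  So ∫_0^π (u')² dx = 18*π.
||u||_{H^1}^2 = (9*π/2) + (18*π) = 45*π/2.


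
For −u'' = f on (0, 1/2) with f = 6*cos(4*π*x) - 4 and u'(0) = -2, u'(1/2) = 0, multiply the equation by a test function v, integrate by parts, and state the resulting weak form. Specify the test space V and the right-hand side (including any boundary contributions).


V = H^1(0, 1/2) (v unrestricted at boundary; u is determined up to an additive constant); weak form: ∫_0^1/2 u'v' dx = ∫_0^1/2 (6*cos(4*π*x) - 4) v dx + 2·v(0) for all v ∈ V.

Multiply both sides by a test function v and integrate from 0 to 1/2:
  ∫_0^1/2 −u''(x) v(x) dx = ∫_0^1/2 f(x) v(x) dx.
Integrate the LHS by parts once:
  ∫_0^1/2 −u'' v dx = −[u'(x) v(x)]_0^1/2 + ∫_0^1/2 u'(x) v'(x) dx.
Thus ∫_0^1/2 u'(x) v'(x) dx = ∫_0^1/2 f(x) v(x) dx + [u'(x) v(x)]_0^1/2.
Choose V so that boundary terms are either known or forced to vanish.
u has inhomogeneous Neumann u'(0) = -2, u'(1/2) = 0. [u' v]_0^1/2 = (0)·v(1/2) − (-2)·v(0) = 2·v(0). Take V = H^1(0, 1/2); boundary term becomes part of RHS.
Weak formulation: find u (satisfying any essential BC) such that ∫_0^1/2 u'(x) v'(x) dx = ∫_0^1/2 f v dx + 2·v(0) for all v ∈ V (Neumann data are natural BCs: they enter the RHS as boundary terms).
Substituting f(x) = 6*cos(4*π*x) - 4, the right-hand side is ∫_0^1/2 (6*cos(4*π*x) - 4) v dx + 2·v(0).
Compatibility check (pure Neumann): taking v ≡ 1 ∈ V gives 0 = ∫_0^1/2 f dx + (0) − (-2), i.e. ∫_0^1/2 f dx must equal u'(0) − u'(1/2) = -2. Indeed ∫_0^1/2 (6*cos(4*π*x) - 4) dx = -2, so the data are compatible. The solution is then unique only up to an additive constant (fix it e.g. by requiring ∫_0^1/2 u dx = 0).


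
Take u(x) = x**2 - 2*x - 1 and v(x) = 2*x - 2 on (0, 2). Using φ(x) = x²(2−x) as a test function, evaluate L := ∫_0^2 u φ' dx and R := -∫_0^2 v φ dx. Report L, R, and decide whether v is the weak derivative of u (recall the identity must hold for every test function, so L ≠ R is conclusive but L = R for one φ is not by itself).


LHS = -8/15, RHS = -8/15. Yes, v = u' weakly.

u(x) = x**2 - 2*x - 1, classical derivative u'(x) = 2*x - 2.
φ(x) = x²(2−x), so φ'(x) = x*(4 - 3*x).
Note φ(0) = φ(2) = 0, so the boundary term u·φ vanishes.
LHS = ∫_0^2 u(x) φ'(x) dx = ∫_0^2 (-3*x^4 + 10*x^3 - 5*x^2 - 4*x) dx. Term by term:
  ∫_0^2 -3*x^4 dx = -96/5;  ∫_0^2 10*x^3 dx = 40;  ∫_0^2 -5*x^2 dx = -40/3;
  ∫_0^2 -4*x dx = -8.
Sum: -96/5 + 40 − 40/3 − 8 = -8/15.
So LHS = -8/15.
∫_0^2 v(x) φ(x) dx = ∫_0^2 (-2*x^4 + 6*x^3 - 4*x^2) dx. Term by term:
  ∫_0^2 -2*x^4 dx = -64/5;  ∫_0^2 6*x^3 dx = 24;  ∫_0^2 -4*x^2 dx = -32/3.
Sum: -64/5 + 24 − 32/3 = 8/15.
So RHS = -∫_0^2 v(x) φ(x) dx = -8/15.
LHS = RHS, so the identity holds for this test φ.
Moreover u is smooth here and v(x) = u'(x) = 2*x - 2 pointwise, so the identity holds for every test function. Hence v is the weak derivative of u.


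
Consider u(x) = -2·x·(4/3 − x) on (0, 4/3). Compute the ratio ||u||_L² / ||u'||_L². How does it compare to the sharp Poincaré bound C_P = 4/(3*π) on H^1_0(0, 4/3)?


||u||_L² / ||u'||_L² = 2*sqrt(10)/15 < C_P = 4/(3*π).

u(x) = -2·x·(4/3 − x), so u'(x) = 4*x - 8/3.
u(x) = -2·x·(4/3 − x) vanishes at x = 0 and x = 4/3, so u ∈ H^1_0(0, 4/3). Differentiate via the product rule and integrate the resulting polynomials term by term.
  ∫_0^4/3 u² dx = ∫_0^4/3 (4*x^4 - 32*x^3/3 + 64*x^2/9) dx. Term by term:
    ∫_0^4/3 4*x^4 dx = 4096/1215;  ∫_0^4/3 -32*x^3/3 dx = -2048/243;  ∫_0^4/3 64*x^2/9 dx = 4096/729.
  Sum: 4096/1215 − 2048/243 + 4096/729 = 2048/3645.
  ∫_0^4/3 (u')² dx = ∫_0^4/3 (16*x^2 - 64*x/3 + 64/9) dx. Term by term:
    ∫_0^4/3 16*x^2 dx = 1024/81;  ∫_0^4/3 -64*x/3 dx = -512/27;  ∫_0^4/3 64/9 dx = 256/27.
  Sum: 1024/81 − 512/27 + 256/27 = 256/81.
∫_0^4/3 u² dx = 2048/3645, so ||u||_L² = 32*sqrt(10)/135.
∫_0^4/3 (u')² dx = 256/81, so ||u'||_L² = 16/9.
Ratio ||u||_L² / ||u'||_L² = 2*sqrt(10)/15.
Sharp Poincaré constant on H^1_0(0, 4/3) is C_P = L/π = 4/(3*π), achieved by sin(3*π/4·x).
A polynomial bump cannot attain the sharp Poincaré constant (only the first sine eigenfunction does), so the ratio is strictly less than C_P, consistent with ||u||_L² ≤ C_P ||u'||_L².


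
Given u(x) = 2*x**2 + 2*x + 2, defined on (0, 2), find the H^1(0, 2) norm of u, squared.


||u||_{H^1}^2 = 2944/15

The H^1 norm (squared) on an interval (0, L) is
  ||u||_{H^1}^2 = ∫_0^L u(x)^2 dx + ∫_0^L u'(x)^2 dx.
Compute u'(x) = 4*x + 2.
Then u(x)^2 = 4*x**4 + 8*x**3 + 12*x**2 + 8*x + 4 and u'(x)^2 = 16*x**2 + 16*x + 4.
Integrate each monomial from 0 to 2 using ∫_0^2 c·x^n dx = c·2^(n+1)/(n+1):
  ∫_0^2 u(x)^2 dx = ∫_0^2 (4*x^4 + 8*x^3 + 12*x^2 + 8*x + 4) dx. Term by term:
    ∫_0^2 4*x^4 dx = 128/5;  ∫_0^2 8*x^3 dx = 32;  ∫_0^2 12*x^2 dx = 32;
    ∫_0^2 8*x dx = 16;  ∫_0^2 4 dx = 8.
  Sum: 128/5 + 32 + 32 + 16 + 8 = 568/5.
  ∫_0^2 u'(x)^2 dx = ∫_0^2 (16*x^2 + 16*x + 4) dx. Term by term:
    ∫_0^2 16*x^2 dx = 128/3;  ∫_0^2 16*x dx = 32;  ∫_0^2 4 dx = 8.
  Sum: 128/3 + 32 + 8 = 248/3.
Adding: ||u||_{H^1}^2 = 568/5 + 248/3 = 2944/15.


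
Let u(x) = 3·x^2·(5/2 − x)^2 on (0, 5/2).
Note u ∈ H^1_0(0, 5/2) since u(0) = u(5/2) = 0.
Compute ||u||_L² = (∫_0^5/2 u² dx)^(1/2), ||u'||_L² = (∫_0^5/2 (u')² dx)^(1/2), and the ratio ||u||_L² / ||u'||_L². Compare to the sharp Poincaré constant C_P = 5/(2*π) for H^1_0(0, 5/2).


||u||_L² / ||u'||_L² = 5*sqrt(3)/12 < C_P = 5/(2*π).

u(x) = 3·x^2·(5/2 − x)^2, so u'(x) = 3*x*(2*x - 5)*(4*x - 5)/2.
u(x) = 3·x^2·(5/2 − x)^2 vanishes at x = 0 and x = 5/2, so u ∈ H^1_0(0, 5/2). Differentiate via the product rule and integrate the resulting polynomials term by term.
  ∫_0^5/2 u² dx = ∫_0^5/2 (9*x^8 - 90*x^7 + 675*x^6/2 - 1125*x^5/2 + 5625*x^4/16) dx. Term by term:
    ∫_0^5/2 9*x^8 dx = 1953125/512;  ∫_0^5/2 -90*x^7 dx = -17578125/1024;  ∫_0^5/2 675*x^6/2 dx = 52734375/1792;
    ∫_0^5/2 -1125*x^5/2 dx = -5859375/256;  ∫_0^5/2 5625*x^4/16 dx = 3515625/512.
  Sum: 1953125/512 − 17578125/1024 + 52734375/1792 − 5859375/256 + 3515625/512 = 390625/7168.
  ∫_0^5/2 (u')² dx = ∫_0^5/2 (144*x^6 - 1080*x^5 + 2925*x^4 - 3375*x^3 + 5625*x^2/4) dx. Term by term:
    ∫_0^5/2 144*x^6 dx = 703125/56;  ∫_0^5/2 -1080*x^5 dx = -703125/16;  ∫_0^5/2 2925*x^4 dx = 1828125/32;
    ∫_0^5/2 -3375*x^3 dx = -2109375/64;  ∫_0^5/2 5625*x^2/4 dx = 234375/32.
  Sum: 703125/56 − 703125/16 + 1828125/32 − 2109375/64 + 234375/32 = 46875/448.
∫_0^5/2 u² dx = 390625/7168, so ||u||_L² = 625*sqrt(7)/224.
∫_0^5/2 (u')² dx = 46875/448, so ||u'||_L² = 125*sqrt(21)/56.
Ratio ||u||_L² / ||u'||_L² = 5*sqrt(3)/12.
Sharp Poincaré constant on H^1_0(0, 5/2) is C_P = L/π = 5/(2*π), achieved by sin(2*π/5·x).
A polynomial bump cannot attain the sharp Poincaré constant (only the first sine eigenfunction does), so the ratio is strictly less than C_P, consistent with ||u||_L² ≤ C_P ||u'||_L².


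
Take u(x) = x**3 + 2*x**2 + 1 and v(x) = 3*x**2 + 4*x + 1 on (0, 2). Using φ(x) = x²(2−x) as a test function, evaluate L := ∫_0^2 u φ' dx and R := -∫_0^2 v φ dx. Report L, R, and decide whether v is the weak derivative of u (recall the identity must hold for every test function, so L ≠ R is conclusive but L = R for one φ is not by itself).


LHS = -64/5, RHS = -212/15. No, v is not the weak derivative of u.

u(x) = x**3 + 2*x**2 + 1, classical derivative u'(x) = 3*x**2 + 4*x.
φ(x) = x²(2−x), so φ'(x) = x*(4 - 3*x).
Note φ(0) = φ(2) = 0, so the boundary term u·φ vanishes.
LHS = ∫_0^2 u(x) φ'(x) dx = ∫_0^2 (-3*x^5 - 2*x^4 + 8*x^3 - 3*x^2 + 4*x) dx. Term by term:
  ∫_0^2 -3*x^5 dx = -32;  ∫_0^2 -2*x^4 dx = -64/5;  ∫_0^2 8*x^3 dx = 32;
  ∫_0^2 -3*x^2 dx = -8;  ∫_0^2 4*x dx = 8.
Sum: -32 − 64/5 + 32 − 8 + 8 = -64/5.
So LHS = -64/5.
∫_0^2 v(x) φ(x) dx = ∫_0^2 (-3*x^5 + 2*x^4 + 7*x^3 + 2*x^2) dx. Term by term:
  ∫_0^2 -3*x^5 dx = -32;  ∫_0^2 2*x^4 dx = 64/5;  ∫_0^2 7*x^3 dx = 28;
  ∫_0^2 2*x^2 dx = 16/3.
Sum: -32 + 64/5 + 28 + 16/3 = 212/15.
So RHS = -∫_0^2 v(x) φ(x) dx = -212/15.
LHS − RHS = 4/3 ≠ 0, so the identity fails.
(For a valid weak derivative the identity must hold for EVERY test function, in particular this one. The failure shows v is NOT the weak derivative of u.)
Correct weak derivative would be u'(x) = 3*x**2 + 4*x.


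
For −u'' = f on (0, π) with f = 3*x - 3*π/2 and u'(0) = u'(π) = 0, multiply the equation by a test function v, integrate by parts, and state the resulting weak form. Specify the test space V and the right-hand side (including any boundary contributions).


V = H^1(0, π) (no boundary constraint on v; u is determined up to an additive constant); weak form: ∫_0^π u'v' dx = ∫_0^π (3*x - 3*π/2) v dx for all v ∈ V.

Multiply both sides by a test function v and integrate from 0 to π:
  ∫_0^π −u''(x) v(x) dx = ∫_0^π f(x) v(x) dx.
Integrate the LHS by parts once:
  ∫_0^π −u'' v dx = −[u'(x) v(x)]_0^π + ∫_0^π u'(x) v'(x) dx.
Thus ∫_0^π u'(x) v'(x) dx = ∫_0^π f(x) v(x) dx + [u'(x) v(x)]_0^π.
Choose V so that boundary terms are either known or forced to vanish.
u has homogeneous Neumann: u'(0) = u'(π) = 0. So [u' v]_0^π = 0·v(π) − 0·v(0) = 0 for any v; take V = H^1(0, π).
Weak formulation: find u (satisfying any essential BC) such that ∫_0^π u'(x) v'(x) dx = ∫_0^π f v dx for all v ∈ V (homogeneous Neumann, so boundary terms vanish).
Substituting f(x) = 3*x - 3*π/2, the right-hand side is ∫_0^π (3*x - 3*π/2) v dx.
Compatibility check (pure Neumann): taking v ≡ 1 ∈ V gives 0 = ∫_0^π f dx + (0) − (0), i.e. ∫_0^π f dx must equal u'(0) − u'(π) = 0. Indeed ∫_0^π (3*x - 3*π/2) dx = 0, so the data are compatible. The solution is then unique only up to an additive constant (fix it e.g. by requiring ∫_0^π u dx = 0).


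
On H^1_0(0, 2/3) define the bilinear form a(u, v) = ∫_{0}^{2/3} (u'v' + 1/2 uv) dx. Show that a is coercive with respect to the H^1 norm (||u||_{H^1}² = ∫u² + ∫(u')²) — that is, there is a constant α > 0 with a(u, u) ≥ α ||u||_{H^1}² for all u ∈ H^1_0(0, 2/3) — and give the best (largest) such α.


α = (2 + 9*π^2)/(4 + 9*π^2)

Coercivity of a(·,·) on H^1_0(0, 2/3) means a(u, u) ≥ α ||u||_{H^1}² for every u ∈ H^1_0.
The interval has length L = 2/3, and Poincaré/coercivity depend only on L. Here a(u, u) = ∫(u')² + (1/2)·∫u².
Here 0 < c = 1/2 < 1. The condition a(u,u) ≥ α||u||_{H^1}² reads (1−α)∫(u')² ≥ (α−c)∫u². Any admissible α is ≤ 1 (rapidly oscillating u have ∫u²/∫(u')² → 0), and α = 1 would force 0 ≥ (1−c)∫u², impossible since c < 1; so 1−α > 0. By the sharp Poincaré inequality on H^1_0 of an interval of length L, ∫(u')² ≥ (π/L)²∫u² with equality for the first sine mode sin(π(x−x₀)/L) (x₀ the left endpoint), so the inequality holds for all u iff (1−α)(π/L)² ≥ α − c, i.e. α ≤ ((π/L)² + c)/((π/L)² + 1) = (1 + c(L/π)²)/(1 + (L/π)²). With (π/L)² = 9*π^2/4 and c = 1/2, the largest admissible constant is α = ((π/L)² + c)/((π/L)² + 1).
Simplifying, α = (2 + 9*π^2)/(4 + 9*π^2).


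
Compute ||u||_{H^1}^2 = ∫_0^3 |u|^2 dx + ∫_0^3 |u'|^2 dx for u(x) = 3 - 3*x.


||u||_{H^1}^2 = 54

The H^1 norm (squared) on an interval (0, L) is
  ||u||_{H^1}^2 = ∫_0^L u(x)^2 dx + ∫_0^L u'(x)^2 dx.
Compute u'(x) = -3.
Then u(x)^2 = 9*x**2 - 18*x + 9 and u'(x)^2 = 9.
Integrate each monomial from 0 to 3 using ∫_0^3 c·x^n dx = c·3^(n+1)/(n+1):
  ∫_0^3 u(x)^2 dx = ∫_0^3 (9*x^2 - 18*x + 9) dx. Term by term:
    ∫_0^3 9*x^2 dx = 81;  ∫_0^3 -18*x dx = -81;  ∫_0^3 9 dx = 27.
  Sum: 81 − 81 + 27 = 27.
  ∫_0^3 u'(x)^2 dx = ∫_0^3 (9) dx. Term by term:
    ∫_0^3 9 dx = 27.
Adding: ||u||_{H^1}^2 = 27 + 27 = 54.


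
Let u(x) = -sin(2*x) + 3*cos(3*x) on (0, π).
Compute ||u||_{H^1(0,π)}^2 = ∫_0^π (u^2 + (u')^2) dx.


||u||_{H^1(0,π)}^2 = 48 + 95*π/2

u'(x) = -9*sin(3*x) - 2*cos(2*x).
Expand u² and (u')² and integrate term by term on (0, π), using: for integers n ≥ 1, ∫_0^π sin²(nx) dx = ∫_0^π cos²(nx) dx = π/2; for n ≠ n', ∫_0^π sin(nx)sin(n'x) dx = ∫_0^π cos(nx)cos(n'x) dx = 0; and by product-to-sum, ∫_0^π sin(nx)cos(n'x) dx = ½∫_0^π [sin((n+n')x) + sin((n−n')x)] dx, which is 0 when n+n' is even and 2n/(n²−n'²) when n+n' is odd (it need not vanish on (0, π)).
  u² squared terms: (-1)²·∫sin(2x)² dx = 1·π/2 = π/2;  (3)²·∫cos(3x)² dx = 9·π/2 = 9*π/2.
  u² cross terms: 2·(-1)·(3)·∫sin(2x)·cos(3x) dx = -6·(-4/5) = 24/5.
  So ∫_0^π u² dx = π/2 + 9*π/2 + 24/5 = 24/5 + 5*π.
  (u')² squared terms: (-9)²·∫sin(3x)² dx = 81·π/2 = 81*π/2;  (-2)²·∫cos(2x)² dx = 4·π/2 = 2*π.
  (u')² cross terms: 2·(-9)·(-2)·∫sin(3x)·cos(2x) dx = 36·(6/5) = 216/5.
  So ∫_0^π (u')² dx = 81*π/2 + 2*π + 216/5 = 216/5 + 85*π/2.
||u||_{H^1}^2 = (24/5 + 5*π) + (216/5 + 85*π/2) = 48 + 95*π/2.


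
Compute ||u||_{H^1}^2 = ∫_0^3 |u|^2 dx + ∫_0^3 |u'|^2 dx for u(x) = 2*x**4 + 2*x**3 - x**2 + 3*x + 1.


||u||_{H^1}^2 = 3488277/70

The H^1 norm (squared) on an interval (0, L) is
  ||u||_{H^1}^2 = ∫_0^L u(x)^2 dx + ∫_0^L u'(x)^2 dx.
Compute u'(x) = 8*x**3 + 6*x**2 - 2*x + 3.
Then u(x)^2 = 4*x**8 + 8*x**7 + 8*x**5 + 17*x**4 - 2*x**3 + 7*x**2 + 6*x + 1 and u'(x)^2 = 64*x**6 + 96*x**5 + 4*x**4 + 24*x**3 + 40*x**2 - 12*x + 9.
Integrate each monomial from 0 to 3 using ∫_0^3 c·x^n dx = c·3^(n+1)/(n+1):
  ∫_0^3 u(x)^2 dx = ∫_0^3 (4*x^8 + 8*x^7 + 8*x^5 + 17*x^4 - 2*x^3 + 7*x^2 + 6*x + 1) dx. Term by term:
    ∫_0^3 4*x^8 dx = 8748;  ∫_0^3 8*x^7 dx = 6561;  ∫_0^3 8*x^5 dx = 972;
    ∫_0^3 17*x^4 dx = 4131/5;  ∫_0^3 -2*x^3 dx = -81/2;  ∫_0^3 7*x^2 dx = 63;
    ∫_0^3 6*x dx = 27;  ∫_0^3 1 dx = 3.
  Sum: 8748 + 6561 + 972 + 4131/5 − 81/2 + 63 + 27 + 3 = 171597/10.
  ∫_0^3 u'(x)^2 dx = ∫_0^3 (64*x^6 + 96*x^5 + 4*x^4 + 24*x^3 + 40*x^2 - 12*x + 9) dx. Term by term:
    ∫_0^3 64*x^6 dx = 139968/7;  ∫_0^3 96*x^5 dx = 11664;  ∫_0^3 4*x^4 dx = 972/5;
    ∫_0^3 24*x^3 dx = 486;  ∫_0^3 40*x^2 dx = 360;  ∫_0^3 -12*x dx = -54;
    ∫_0^3 9 dx = 27.
  Sum: 139968/7 + 11664 + 972/5 + 486 + 360 − 54 + 27 = 1143549/35.
Adding: ||u||_{H^1}^2 = 171597/10 + 1143549/35 = 3488277/70.


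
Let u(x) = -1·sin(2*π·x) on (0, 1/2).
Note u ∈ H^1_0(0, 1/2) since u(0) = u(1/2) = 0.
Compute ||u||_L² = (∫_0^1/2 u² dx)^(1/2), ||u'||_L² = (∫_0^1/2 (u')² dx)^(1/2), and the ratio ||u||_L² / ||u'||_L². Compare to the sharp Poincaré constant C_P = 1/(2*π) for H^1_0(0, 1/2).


||u||_L² / ||u'||_L² = 1/(2*π) = C_P.

u(x) = -1·sin(2*π·x), so u'(x) = -2*π*cos(2*π*x).
Writing u(x) = A·sin(kπx/L) with A = -1 and k = 1, use ∫_0^L sin²(kπx/L) dx = L/2 and ∫_0^L cos²(kπx/L) dx = L/2.
u² = 1·sin²(2*π·x) and (u')² = 4*π^2·cos²(2*π·x), and each of sin², cos² integrates to L/2 = 1/4 over (0, 1/2).
∫_0^1/2 u² dx = 1/4, so ||u||_L² = 1/2.
∫_0^1/2 (u')² dx = π^2, so ||u'||_L² = π.
Ratio ||u||_L² / ||u'||_L² = 1/(2*π).
Sharp Poincaré constant on H^1_0(0, 1/2) is C_P = L/π = 1/(2*π), achieved by sin(2*π·x).
This is the k = 1 eigenfunction (up to amplitude), so the ratio equals the sharp Poincaré constant exactly.


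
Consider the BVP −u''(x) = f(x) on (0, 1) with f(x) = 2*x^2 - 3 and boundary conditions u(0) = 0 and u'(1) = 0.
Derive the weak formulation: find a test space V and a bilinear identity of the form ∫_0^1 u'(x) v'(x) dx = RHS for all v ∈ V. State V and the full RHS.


V = {v ∈ H^1(0, 1) : v(0) = 0} (test functions vanish at x = 0 where u is specified); weak form: ∫_0^1 u'v' dx = ∫_0^1 (2*x^2 - 3) v dx for all v ∈ V.

Multiply both sides by a test function v and integrate from 0 to 1:
  ∫_0^1 −u''(x) v(x) dx = ∫_0^1 f(x) v(x) dx.
Integrate the LHS by parts once:
  ∫_0^1 −u'' v dx = −[u'(x) v(x)]_0^1 + ∫_0^1 u'(x) v'(x) dx.
Thus ∫_0^1 u'(x) v'(x) dx = ∫_0^1 f(x) v(x) dx + [u'(x) v(x)]_0^1.
Choose V so that boundary terms are either known or forced to vanish.
Mixed BC: u(0) = 0 (Dirichlet) and u'(1) = 0 (Neumann). Define V = {v ∈ H^1(0, 1) : v(0) = 0}. Then [u' v]_0^1 = u'(1)·v(1) − u'(0)·0 = 0.
Weak formulation: find u (satisfying any essential BC) such that ∫_0^1 u'(x) v'(x) dx = ∫_0^1 f v dx for all v ∈ V (Dirichlet at 0 absorbed into V; the Neumann datum at x = 1 is zero, so no boundary term remains).
Substituting f(x) = 2*x^2 - 3, the right-hand side is ∫_0^1 (2*x^2 - 3) v dx.


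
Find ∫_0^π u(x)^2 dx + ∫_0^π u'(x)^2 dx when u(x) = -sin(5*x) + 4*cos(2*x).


||u||_{H^1(0,π)}^2 = -400/21 + 53*π

u'(x) = -8*sin(2*x) - 5*cos(5*x).
Expand u² and (u')² and integrate term by term on (0, π), using: for integers n ≥ 1, ∫_0^π sin²(nx) dx = ∫_0^π cos²(nx) dx = π/2; for n ≠ n', ∫_0^π sin(nx)sin(n'x) dx = ∫_0^π cos(nx)cos(n'x) dx = 0; and by product-to-sum, ∫_0^π sin(nx)cos(n'x) dx = ½∫_0^π [sin((n+n')x) + sin((n−n')x)] dx, which is 0 when n+n' is even and 2n/(n²−n'²) when n+n' is odd (it need not vanish on (0, π)).
  u² squared terms: (-1)²·∫sin(5x)² dx = 1·π/2 = π/2;  (4)²·∫cos(2x)² dx = 16·π/2 = 8*π.
  u² cross terms: 2·(-1)·(4)·∫sin(5x)·cos(2x) dx = -8·(10/21) = -80/21.
  So ∫_0^π u² dx = π/2 + 8*π − 80/21 = -80/21 + 17*π/2.
  (u')² squared terms: (-8)²·∫sin(2x)² dx = 64·π/2 = 32*π;  (-5)²·∫cos(5x)² dx = 25·π/2 = 25*π/2.
  (u')² cross terms: 2·(-8)·(-5)·∫sin(2x)·cos(5x) dx = 80·(-4/21) = -320/21.
  So ∫_0^π (u')² dx = 32*π + 25*π/2 − 320/21 = -320/21 + 89*π/2.
||u||_{H^1}^2 = (-80/21 + 17*π/2) + (-320/21 + 89*π/2) = -400/21 + 53*π.


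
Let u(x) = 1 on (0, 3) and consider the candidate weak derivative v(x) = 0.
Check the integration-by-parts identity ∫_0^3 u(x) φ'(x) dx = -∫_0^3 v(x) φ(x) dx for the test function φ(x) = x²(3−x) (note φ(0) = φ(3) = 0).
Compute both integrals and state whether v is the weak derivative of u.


LHS = 0, RHS = 0. Yes, v = u' weakly.

u(x) = 1, classical derivative u'(x) = 0.
φ(x) = x²(3−x), so φ'(x) = 3*x*(2 - x).
Note φ(0) = φ(3) = 0, so the boundary term u·φ vanishes.
LHS = ∫_0^3 u(x) φ'(x) dx = ∫_0^3 (-3*x^2 + 6*x) dx. Term by term:
  ∫_0^3 -3*x^2 dx = -27;  ∫_0^3 6*x dx = 27.
Sum: -27 + 27 = 0.
So LHS = 0.
∫_0^3 v(x) φ(x) dx = ∫_0^3 (0) dx. Term by term:
  ∫_0^3 0 dx = 0.
So RHS = -∫_0^3 v(x) φ(x) dx = 0.
LHS = RHS, so the identity holds for this test φ.
Moreover u is smooth here and v(x) = u'(x) = 0 pointwise, so the identity holds for every test function. Hence v is the weak derivative of u.


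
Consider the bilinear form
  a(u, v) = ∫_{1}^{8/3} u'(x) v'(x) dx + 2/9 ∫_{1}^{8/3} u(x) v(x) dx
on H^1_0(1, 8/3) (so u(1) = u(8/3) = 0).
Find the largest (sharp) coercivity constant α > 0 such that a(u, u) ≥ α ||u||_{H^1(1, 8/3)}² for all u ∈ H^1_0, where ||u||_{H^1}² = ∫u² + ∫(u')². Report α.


α = (50 + 81*π^2)/(9*(25 + 9*π^2))

Coercivity of a(·,·) on H^1_0(1, 8/3) means a(u, u) ≥ α ||u||_{H^1}² for every u ∈ H^1_0.
The interval has length L = 5/3, and Poincaré/coercivity depend only on L. Here a(u, u) = ∫(u')² + (2/9)·∫u².
Here 0 < c = 2/9 < 1. The condition a(u,u) ≥ α||u||_{H^1}² reads (1−α)∫(u')² ≥ (α−c)∫u². Any admissible α is ≤ 1 (rapidly oscillating u have ∫u²/∫(u')² → 0), and α = 1 would force 0 ≥ (1−c)∫u², impossible since c < 1; so 1−α > 0. By the sharp Poincaré inequality on H^1_0 of an interval of length L, ∫(u')² ≥ (π/L)²∫u² with equality for the first sine mode sin(π(x−x₀)/L) (x₀ the left endpoint), so the inequality holds for all u iff (1−α)(π/L)² ≥ α − c, i.e. α ≤ ((π/L)² + c)/((π/L)² + 1) = (1 + c(L/π)²)/(1 + (L/π)²). With (π/L)² = 9*π^2/25 and c = 2/9, the largest admissible constant is α = ((π/L)² + c)/((π/L)² + 1).
Simplifying, α = (50 + 81*π^2)/(9*(25 + 9*π^2)).


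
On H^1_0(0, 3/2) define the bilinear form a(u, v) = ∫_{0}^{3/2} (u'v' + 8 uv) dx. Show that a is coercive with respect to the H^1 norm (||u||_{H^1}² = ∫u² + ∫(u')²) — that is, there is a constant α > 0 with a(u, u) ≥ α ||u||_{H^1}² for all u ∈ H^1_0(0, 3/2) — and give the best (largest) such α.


α = 1

Coercivity of a(·,·) on H^1_0(0, 3/2) means a(u, u) ≥ α ||u||_{H^1}² for every u ∈ H^1_0.
The interval has length L = 3/2, and Poincaré/coercivity depend only on L. Here a(u, u) = ∫(u')² + (8)·∫u².
Here c = 8 ≥ 1, so a(u,u) = ∫(u')² + c∫u² ≥ ∫(u')² + ∫u² = ||u||_{H^1}², i.e. α = 1 works. No larger α is possible: a(u,u) ≥ α||u||_{H^1}² means (1−α)∫(u')² ≥ (α−c)∫u², and for the modes u_n = sin(nπ(x−x₀)/L) (x₀ the left endpoint) one has ∫u_n²/∫(u_n')² = (L/(nπ))² → 0, so a(u_n,u_n)/||u_n||_{H^1}² → 1. Hence the optimal constant is α = 1.
Therefore α = 1.


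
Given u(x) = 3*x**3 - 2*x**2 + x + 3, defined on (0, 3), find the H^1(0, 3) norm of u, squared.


||u||_{H^1}^2 = 338097/70

The H^1 norm (squared) on an interval (0, L) is
  ||u||_{H^1}^2 = ∫_0^L u(x)^2 dx + ∫_0^L u'(x)^2 dx.
Compute u'(x) = 9*x**2 - 4*x + 1.
Then u(x)^2 = 9*x**6 - 12*x**5 + 10*x**4 + 14*x**3 - 11*x**2 + 6*x + 9 and u'(x)^2 = 81*x**4 - 72*x**3 + 34*x**2 - 8*x + 1.
Integrate each monomial from 0 to 3 using ∫_0^3 c·x^n dx = c·3^(n+1)/(n+1):
  ∫_0^3 u(x)^2 dx = ∫_0^3 (9*x^6 - 12*x^5 + 10*x^4 + 14*x^3 - 11*x^2 + 6*x + 9) dx. Term by term:
    ∫_0^3 9*x^6 dx = 19683/7;  ∫_0^3 -12*x^5 dx = -1458;  ∫_0^3 10*x^4 dx = 486;
    ∫_0^3 14*x^3 dx = 567/2;  ∫_0^3 -11*x^2 dx = -99;  ∫_0^3 6*x dx = 27;
    ∫_0^3 9 dx = 27.
  Sum: 19683/7 − 1458 + 486 + 567/2 − 99 + 27 + 27 = 29097/14.
  ∫_0^3 u'(x)^2 dx = ∫_0^3 (81*x^4 - 72*x^3 + 34*x^2 - 8*x + 1) dx. Term by term:
    ∫_0^3 81*x^4 dx = 19683/5;  ∫_0^3 -72*x^3 dx = -1458;  ∫_0^3 34*x^2 dx = 306;
    ∫_0^3 -8*x dx = -36;  ∫_0^3 1 dx = 3.
  Sum: 19683/5 − 1458 + 306 − 36 + 3 = 13758/5.
Adding: ||u||_{H^1}^2 = 29097/14 + 13758/5 = 338097/70.


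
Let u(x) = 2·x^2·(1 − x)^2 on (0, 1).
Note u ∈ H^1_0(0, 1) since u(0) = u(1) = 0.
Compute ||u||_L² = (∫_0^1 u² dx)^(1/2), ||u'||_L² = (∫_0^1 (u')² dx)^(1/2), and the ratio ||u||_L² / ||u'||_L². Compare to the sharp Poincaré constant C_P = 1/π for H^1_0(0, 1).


||u||_L² / ||u'||_L² = sqrt(3)/6 < C_P = 1/π.

u(x) = 2·x^2·(1 − x)^2, so u'(x) = 4*x*(x - 1)*(2*x - 1).
u(x) = 2·x^2·(1 − x)^2 vanishes at x = 0 and x = 1, so u ∈ H^1_0(0, 1). Differentiate via the product rule and integrate the resulting polynomials term by term.
  ∫_0^1 u² dx = ∫_0^1 (4*x^8 - 16*x^7 + 24*x^6 - 16*x^5 + 4*x^4) dx. Term by term:
    ∫_0^1 4*x^8 dx = 4/9;  ∫_0^1 -16*x^7 dx = -2;  ∫_0^1 24*x^6 dx = 24/7;
    ∫_0^1 -16*x^5 dx = -8/3;  ∫_0^1 4*x^4 dx = 4/5.
  Sum: 4/9 − 2 + 24/7 − 8/3 + 4/5 = 2/315.
  ∫_0^1 (u')² dx = ∫_0^1 (64*x^6 - 192*x^5 + 208*x^4 - 96*x^3 + 16*x^2) dx. Term by term:
    ∫_0^1 64*x^6 dx = 64/7;  ∫_0^1 -192*x^5 dx = -32;  ∫_0^1 208*x^4 dx = 208/5;
    ∫_0^1 -96*x^3 dx = -24;  ∫_0^1 16*x^2 dx = 16/3.
  Sum: 64/7 − 32 + 208/5 − 24 + 16/3 = 8/105.
∫_0^1 u² dx = 2/315, so ||u||_L² = sqrt(70)/105.
∫_0^1 (u')² dx = 8/105, so ||u'||_L² = 2*sqrt(210)/105.
Ratio ||u||_L² / ||u'||_L² = sqrt(3)/6.
Sharp Poincaré constant on H^1_0(0, 1) is C_P = L/π = 1/π, achieved by sin(π·x).
A polynomial bump cannot attain the sharp Poincaré constant (only the first sine eigenfunction does), so the ratio is strictly less than C_P, consistent with ||u||_L² ≤ C_P ||u'||_L².


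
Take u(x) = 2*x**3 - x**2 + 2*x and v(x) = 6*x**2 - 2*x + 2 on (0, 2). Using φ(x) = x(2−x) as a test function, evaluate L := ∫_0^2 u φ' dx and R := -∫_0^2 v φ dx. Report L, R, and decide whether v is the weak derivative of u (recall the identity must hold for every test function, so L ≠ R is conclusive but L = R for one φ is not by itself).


LHS = -48/5, RHS = -48/5. Yes, v = u' weakly.

u(x) = 2*x**3 - x**2 + 2*x, classical derivative u'(x) = 6*x**2 - 2*x + 2.
φ(x) = x(2−x), so φ'(x) = 2 - 2*x.
Note φ(0) = φ(2) = 0, so the boundary term u·φ vanishes.
LHS = ∫_0^2 u(x) φ'(x) dx = ∫_0^2 (-4*x^4 + 6*x^3 - 6*x^2 + 4*x) dx. Term by term:
  ∫_0^2 -4*x^4 dx = -128/5;  ∫_0^2 6*x^3 dx = 24;  ∫_0^2 -6*x^2 dx = -16;
  ∫_0^2 4*x dx = 8.
Sum: -128/5 + 24 − 16 + 8 = -48/5.
So LHS = -48/5.
∫_0^2 v(x) φ(x) dx = ∫_0^2 (-6*x^4 + 14*x^3 - 6*x^2 + 4*x) dx. Term by term:
  ∫_0^2 -6*x^4 dx = -192/5;  ∫_0^2 14*x^3 dx = 56;  ∫_0^2 -6*x^2 dx = -16;
  ∫_0^2 4*x dx = 8.
Sum: -192/5 + 56 − 16 + 8 = 48/5.
So RHS = -∫_0^2 v(x) φ(x) dx = -48/5.
LHS = RHS, so the identity holds for this test φ.
Moreover u is smooth here and v(x) = u'(x) = 6*x**2 - 2*x + 2 pointwise, so the identity holds for every test function. Hence v is the weak derivative of u.


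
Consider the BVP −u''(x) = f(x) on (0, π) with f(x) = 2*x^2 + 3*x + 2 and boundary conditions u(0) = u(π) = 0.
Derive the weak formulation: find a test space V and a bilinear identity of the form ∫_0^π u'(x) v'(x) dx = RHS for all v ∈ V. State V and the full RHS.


V = H^1_0(0, π) (so v(0) = v(π) = 0); weak form: ∫_0^π u'v' dx = ∫_0^π (2*x^2 + 3*x + 2) v dx for all v ∈ V.

Multiply both sides by a test function v and integrate from 0 to π:
  ∫_0^π −u''(x) v(x) dx = ∫_0^π f(x) v(x) dx.
Integrate the LHS by parts once:
  ∫_0^π −u'' v dx = −[u'(x) v(x)]_0^π + ∫_0^π u'(x) v'(x) dx.
Thus ∫_0^π u'(x) v'(x) dx = ∫_0^π f(x) v(x) dx + [u'(x) v(x)]_0^π.
Choose V so that boundary terms are either known or forced to vanish.
u is Dirichlet: u(0) = u(π) = 0. Let V = H^1_0(0, π); then v(0) = v(π) = 0, and [u' v]_0^π = 0.
Weak formulation: find u (satisfying any essential BC) such that ∫_0^π u'(x) v'(x) dx = ∫_0^π f v dx for all v ∈ V.
Substituting f(x) = 2*x^2 + 3*x + 2, the right-hand side is ∫_0^π (2*x^2 + 3*x + 2) v dx.


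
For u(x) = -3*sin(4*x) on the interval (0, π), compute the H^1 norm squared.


||u||_{H^1(0,π)}^2 = 153*π/2

u'(x) = -12*cos(4*x).
Expand u² and (u')² and integrate term by term on (0, π), using: for integers n ≥ 1, ∫_0^π sin²(nx) dx = ∫_0^π cos²(nx) dx = π/2; for n ≠ n', ∫_0^π sin(nx)sin(n'x) dx = ∫_0^π cos(nx)cos(n'x) dx = 0; and by product-to-sum, ∫_0^π sin(nx)cos(n'x) dx = ½∫_0^π [sin((n+n')x) + sin((n−n')x)] dx, which is 0 when n+n' is even and 2n/(n²−n'²) when n+n' is odd (it need not vanish on (0, π)).
  u² squared terms: (-3)²·∫sin(4x)² dx = 9·π/2 = 9*π/2.
  So ∫_0^π u² dx = 9*π/2.
  (u')² squared terms: (-12)²·∫cos(4x)² dx = 144·π/2 = 72*π.
  So ∫_0^π (u')² dx = 72*π.
||u||_{H^1}^2 = (9*π/2) + (72*π) = 153*π/2.


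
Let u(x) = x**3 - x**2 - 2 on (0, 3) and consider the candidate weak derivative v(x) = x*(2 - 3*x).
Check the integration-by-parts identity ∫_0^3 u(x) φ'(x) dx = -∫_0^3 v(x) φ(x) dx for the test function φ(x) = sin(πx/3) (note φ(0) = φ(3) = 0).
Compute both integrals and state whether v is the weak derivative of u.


LHS = -63/π + 324/π^3, RHS = -324/π^3 + 63/π. No, v is not the weak derivative of u.

u(x) = x**3 - x**2 - 2, classical derivative u'(x) = 3*x**2 - 2*x.
φ(x) = sin(πx/3), so φ'(x) = π*cos(π*x/3)/3.
Note φ(0) = φ(3) = 0, so the boundary term u·φ vanishes.
LHS = ∫_0^3 u(x) φ'(x) dx = ∫_0^3 (π*x^3*cos(π*x/3)/3 - π*x^2*cos(π*x/3)/3 - 2*π*cos(π*x/3)/3) dx. Term by term:
  ∫_0^3 -2*π*cos(π*x/3)/3 dx = 0;  ∫_0^3 -π*x^2*cos(π*x/3)/3 dx = 18/π;  ∫_0^3 π*x^3*cos(π*x/3)/3 dx = -81/π + 324/π^3.
Sum: 0 + 18/π + -81/π + 324/π^3 = -63/π + 324/π^3.
So LHS = -63/π + 324/π^3.
∫_0^3 v(x) φ(x) dx = ∫_0^3 (-3*x^2*sin(π*x/3) + 2*x*sin(π*x/3)) dx. Term by term:
  ∫_0^3 -3*x^2*sin(π*x/3) dx = -81/π + 324/π^3;  ∫_0^3 2*x*sin(π*x/3) dx = 18/π.
Sum: -81/π + 324/π^3 + 18/π = -63/π + 324/π^3.
So RHS = -∫_0^3 v(x) φ(x) dx = -324/π^3 + 63/π.
LHS − RHS = -126/π + 648/π^3 ≠ 0, so the identity fails.
(For a valid weak derivative the identity must hold for EVERY test function, in particular this one. The failure shows v is NOT the weak derivative of u.)
Correct weak derivative would be u'(x) = 3*x**2 - 2*x.


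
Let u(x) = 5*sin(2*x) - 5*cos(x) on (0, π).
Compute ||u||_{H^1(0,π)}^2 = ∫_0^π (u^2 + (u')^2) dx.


||u||_{H^1(0,π)}^2 = -400/3 + 175*π/2

u'(x) = 5*sin(x) + 10*cos(2*x).
Expand u² and (u')² and integrate term by term on (0, π), using: for integers n ≥ 1, ∫_0^π sin²(nx) dx = ∫_0^π cos²(nx) dx = π/2; for n ≠ n', ∫_0^π sin(nx)sin(n'x) dx = ∫_0^π cos(nx)cos(n'x) dx = 0; and by product-to-sum, ∫_0^π sin(nx)cos(n'x) dx = ½∫_0^π [sin((n+n')x) + sin((n−n')x)] dx, which is 0 when n+n' is even and 2n/(n²−n'²) when n+n' is odd (it need not vanish on (0, π)).
  u² squared terms: (-5)²·∫cos(x)² dx = 25·π/2 = 25*π/2;  (5)²·∫sin(2x)² dx = 25·π/2 = 25*π/2.
  u² cross terms: 2·(-5)·(5)·∫cos(x)·sin(2x) dx = -50·(4/3) = -200/3.
  So ∫_0^π u² dx = 25*π/2 + 25*π/2 − 200/3 = -200/3 + 25*π.
  (u')² squared terms: (5)²·∫sin(x)² dx = 25·π/2 = 25*π/2;  (10)²·∫cos(2x)² dx = 100·π/2 = 50*π.
  (u')² cross terms: 2·(5)·(10)·∫sin(x)·cos(2x) dx = 100·(-2/3) = -200/3.
  So ∫_0^π (u')² dx = 25*π/2 + 50*π − 200/3 = -200/3 + 125*π/2.
||u||_{H^1}^2 = (-200/3 + 25*π) + (-200/3 + 125*π/2) = -400/3 + 175*π/2.


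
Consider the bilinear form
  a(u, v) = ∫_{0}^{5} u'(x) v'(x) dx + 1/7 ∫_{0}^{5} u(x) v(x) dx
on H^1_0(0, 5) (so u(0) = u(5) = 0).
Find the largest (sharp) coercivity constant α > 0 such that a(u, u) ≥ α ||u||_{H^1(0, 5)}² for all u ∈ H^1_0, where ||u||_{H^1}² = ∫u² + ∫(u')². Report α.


α = (25/7 + π^2)/(π^2 + 25)

Coercivity of a(·,·) on H^1_0(0, 5) means a(u, u) ≥ α ||u||_{H^1}² for every u ∈ H^1_0.
The interval has length L = 5, and Poincaré/coercivity depend only on L. Here a(u, u) = ∫(u')² + (1/7)·∫u².
Here 0 < c = 1/7 < 1. The condition a(u,u) ≥ α||u||_{H^1}² reads (1−α)∫(u')² ≥ (α−c)∫u². Any admissible α is ≤ 1 (rapidly oscillating u have ∫u²/∫(u')² → 0), and α = 1 would force 0 ≥ (1−c)∫u², impossible since c < 1; so 1−α > 0. By the sharp Poincaré inequality on H^1_0 of an interval of length L, ∫(u')² ≥ (π/L)²∫u² with equality for the first sine mode sin(π(x−x₀)/L) (x₀ the left endpoint), so the inequality holds for all u iff (1−α)(π/L)² ≥ α − c, i.e. α ≤ ((π/L)² + c)/((π/L)² + 1) = (1 + c(L/π)²)/(1 + (L/π)²). With (π/L)² = π^2/25 and c = 1/7, the largest admissible constant is α = ((π/L)² + c)/((π/L)² + 1).
Simplifying, α = (25/7 + π^2)/(π^2 + 25).


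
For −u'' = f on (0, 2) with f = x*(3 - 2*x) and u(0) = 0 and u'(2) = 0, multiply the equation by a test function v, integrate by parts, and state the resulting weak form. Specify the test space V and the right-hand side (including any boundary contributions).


V = {v ∈ H^1(0, 2) : v(0) = 0} (test functions vanish at x = 0 where u is specified); weak form: ∫_0^2 u'v' dx = ∫_0^2 (x*(3 - 2*x)) v dx for all v ∈ V.

Multiply both sides by a test function v and integrate from 0 to 2:
  ∫_0^2 −u''(x) v(x) dx = ∫_0^2 f(x) v(x) dx.
Integrate the LHS by parts once:
  ∫_0^2 −u'' v dx = −[u'(x) v(x)]_0^2 + ∫_0^2 u'(x) v'(x) dx.
Thus ∫_0^2 u'(x) v'(x) dx = ∫_0^2 f(x) v(x) dx + [u'(x) v(x)]_0^2.
Choose V so that boundary terms are either known or forced to vanish.
Mixed BC: u(0) = 0 (Dirichlet) and u'(2) = 0 (Neumann). Define V = {v ∈ H^1(0, 2) : v(0) = 0}. Then [u' v]_0^2 = u'(2)·v(2) − u'(0)·0 = 0.
Weak formulation: find u (satisfying any essential BC) such that ∫_0^2 u'(x) v'(x) dx = ∫_0^2 f v dx for all v ∈ V (Dirichlet at 0 absorbed into V; the Neumann datum at x = 2 is zero, so no boundary term remains).
Substituting f(x) = x*(3 - 2*x), the right-hand side is ∫_0^2 (x*(3 - 2*x)) v dx.
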